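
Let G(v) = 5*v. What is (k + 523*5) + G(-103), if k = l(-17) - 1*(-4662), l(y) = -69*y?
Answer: 7935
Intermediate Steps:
k = 5835 (k = -69*(-17) - 1*(-4662) = 1173 + 4662 = 5835)
(k + 523*5) + G(-103) = (5835 + 523*5) + 5*(-103) = (5835 + 2615) - 515 = 8450 - 515 = 7935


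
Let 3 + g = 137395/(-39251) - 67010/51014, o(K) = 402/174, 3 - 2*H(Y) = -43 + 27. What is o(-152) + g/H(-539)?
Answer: 820752544283/551647566607 ≈ 1.4878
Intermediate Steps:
H(Y) = 19/2 (H(Y) = 3/2 - (-43 + 27)/2 = 3/2 - ½*(-16) = 3/2 + 8 = 19/2)
o(K) = 67/29 (o(K) = 402*(1/174) = 67/29)
g = -7823164791/1001175257 (g = -3 + (137395/(-39251) - 67010/51014) = -3 + (137395*(-1/39251) - 67010*1/51014) = -3 + (-137395/39251 - 33505/25507) = -3 - 4819639020/1001175257 = -7823164791/1001175257 ≈ -7.8140)
o(-152) + g/H(-539) = 67/29 - 7823164791/(1001175257*19/2) = 67/29 - 7823164791/1001175257*2/19 = 67/29 - 15646329582/19022329883 = 820752544283/551647566607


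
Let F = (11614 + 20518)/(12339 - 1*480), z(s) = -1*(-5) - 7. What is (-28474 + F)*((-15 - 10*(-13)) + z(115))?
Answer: -38153436842/11859 ≈ -3.2173e+6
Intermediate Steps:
z(s) = -2 (z(s) = 5 - 7 = -2)
F = 32132/11859 (F = 32132/(12339 - 480) = 32132/11859 ≈ 2.7095)
(-28474 + F)*((-15 - 10*(-13)) + z(115)) = (-28474 + 32132/11859)*((-15 - 10*(-13)) - 2) = -337641034*((-15 + 130) - 2)/11859 = -337641034*(115 - 2)/11859 = -337641034/11859*113 = -38153436842/11859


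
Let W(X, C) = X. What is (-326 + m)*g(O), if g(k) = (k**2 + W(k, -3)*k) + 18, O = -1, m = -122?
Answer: -8960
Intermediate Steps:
g(k) = 18 + 2*k**2 (g(k) = (k**2 + k*k) + 18 = (k**2 + k**2) + 18 = 2*k**2 + 18 = 18 + 2*k**2)
(-326 + m)*g(O) = (-326 - 122)*(18 + 2*(-1)**2) = -448*(18 + 2*1) = -448*(18 + 2) = -448*20 = -8960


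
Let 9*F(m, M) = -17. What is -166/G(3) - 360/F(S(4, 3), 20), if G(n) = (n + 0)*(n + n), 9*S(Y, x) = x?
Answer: 27749/153 ≈ 181.37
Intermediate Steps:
S(Y, x) = x/9
F(m, M) = -17/9 (F(m, M) = (1/9)*(-17) = -17/9)
G(n) = 2*n**2 (G(n) = n*(2*n) = 2*n**2)
-166/G(3) - 360/F(S(4, 3), 20) = -166/(2*3**2) - 360/(-17/9) = -166/(2*9) - 360*(-9/17) = -166/18 + 3240/17 = -166*1/18 + 3240/17 = -83/9 + 3240/17 = 27749/153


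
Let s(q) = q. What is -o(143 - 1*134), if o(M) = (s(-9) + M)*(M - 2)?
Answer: 0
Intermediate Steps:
o(M) = (-9 + M)*(-2 + M) (o(M) = (-9 + M)*(M - 2) = (-9 + M)*(-2 + M))
-o(143 - 1*134) = -(18 + (143 - 1*134)² - 11*(143 - 1*134)) = -(18 + (143 - 134)² - 11*(143 - 134)) = -(18 + 9² - 11*9) = -(18 + 81 - 99) = -1*0 = 0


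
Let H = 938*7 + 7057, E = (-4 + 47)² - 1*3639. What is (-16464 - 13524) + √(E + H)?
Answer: -29988 + √11833 ≈ -29879.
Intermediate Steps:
E = -1790 (E = 43² - 3639 = 1849 - 3639 = -1790)
H = 13623 (H = 6566 + 7057 = 13623)
(-16464 - 13524) + √(E + H) = (-16464 - 13524) + √(-1790 + 13623) = -29988 + √11833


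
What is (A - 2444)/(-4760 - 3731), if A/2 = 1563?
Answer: -682/8491 ≈ -0.080320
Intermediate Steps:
A = 3126 (A = 2*1563 = 3126)
(A - 2444)/(-4760 - 3731) = (3126 - 2444)/(-4760 - 3731) = 682/(-8491) = 682*(-1/8491) = -682/8491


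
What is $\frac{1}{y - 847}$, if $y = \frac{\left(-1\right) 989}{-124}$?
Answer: $- \frac{124}{104039} \approx -0.0011919$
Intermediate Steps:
$y = \frac{989}{124}$ ($y = \left(-989\right) \left(- \frac{1}{124}\right) = \frac{989}{124} \approx 7.9758$)
$\frac{1}{y - 847} = \frac{1}{\frac{989}{124} - 847} = \frac{1}{- \frac{104039}{124}} = - \frac{124}{104039}$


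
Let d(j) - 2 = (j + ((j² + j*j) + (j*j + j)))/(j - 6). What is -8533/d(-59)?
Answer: 110929/2039 ≈ 54.404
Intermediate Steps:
d(j) = 2 + (2*j + 3*j²)/(-6 + j) (d(j) = 2 + (j + ((j² + j*j) + (j*j + j)))/(j - 6) = 2 + (j + ((j² + j²) + (j² + j)))/(-6 + j) = 2 + (j + (2*j² + (j + j²)))/(-6 + j) = 2 + (j + (j + 3*j²))/(-6 + j) = 2 + (2*j + 3*j²)/(-6 + j))
-8533/d(-59) = -8533*(-6 - 59)/(-12 + 3*(-59)² + 4*(-59)) = -8533*(-65/(-12 + 3*3481 - 236)) = -8533*(-65/(-12 + 10443 - 236)) = -8533/((-1/65*10195)) = -8533/(-2039/13) = -8533*(-13/2039) = 110929/2039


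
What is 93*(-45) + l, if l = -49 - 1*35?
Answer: -4269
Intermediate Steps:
l = -84 (l = -49 - 35 = -84)
93*(-45) + l = 93*(-45) - 84 = -4185 - 84 = -4269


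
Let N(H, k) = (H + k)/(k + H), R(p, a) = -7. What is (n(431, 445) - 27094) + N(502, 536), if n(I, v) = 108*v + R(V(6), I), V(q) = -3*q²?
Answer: 20960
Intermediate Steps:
N(H, k) = 1 (N(H, k) = (H + k)/(H + k) = 1)
n(I, v) = -7 + 108*v (n(I, v) = 108*v - 7 = -7 + 108*v)
(n(431, 445) - 27094) + N(502, 536) = ((-7 + 108*445) - 27094) + 1 = ((-7 + 48060) - 27094) + 1 = (48053 - 27094) + 1 = 20959 + 1 = 20960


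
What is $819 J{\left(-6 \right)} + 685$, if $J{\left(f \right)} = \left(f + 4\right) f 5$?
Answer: $49825$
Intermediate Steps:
$J{\left(f \right)} = 5 f \left(4 + f\right)$ ($J{\left(f \right)} = \left(4 + f\right) f 5 = f \left(4 + f\right) 5 = 5 f \left(4 + f\right)$)
$819 J{\left(-6 \right)} + 685 = 819 \cdot 5 \left(-6\right) \left(4 - 6\right) + 685 = 819 \cdot 5 \left(-6\right) \left(-2\right) + 685 = 819 \cdot 60 + 685 = 49140 + 685 = 49825$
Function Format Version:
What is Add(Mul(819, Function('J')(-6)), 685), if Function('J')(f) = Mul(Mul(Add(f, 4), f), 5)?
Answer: 49825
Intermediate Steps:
Function('J')(f) = Mul(5, f, Add(4, f)) (Function('J')(f) = Mul(Mul(Add(4, f), f), 5) = Mul(Mul(f, Add(4, f)), 5) = Mul(5, f, Add(4, f)))
Add(Mul(819, Function('J')(-6)), 685) = Add(Mul(819, Mul(5, -6, Add(4, -6))), 685) = Add(Mul(819, Mul(5, -6, -2)), 685) = Add(Mul(819, 60), 685) = Add(49140, 685) = 49825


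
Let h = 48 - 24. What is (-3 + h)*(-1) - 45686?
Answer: -45707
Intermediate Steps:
h = 24
(-3 + h)*(-1) - 45686 = (-3 + 24)*(-1) - 45686 = 21*(-1) - 45686 = -21 - 45686 = -45707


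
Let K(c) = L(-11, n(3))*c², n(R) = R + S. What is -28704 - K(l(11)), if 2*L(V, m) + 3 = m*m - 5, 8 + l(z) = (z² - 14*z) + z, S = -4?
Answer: -25554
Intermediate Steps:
l(z) = -8 + z² - 13*z (l(z) = -8 + ((z² - 14*z) + z) = -8 + (z² - 13*z) = -8 + z² - 13*z)
n(R) = -4 + R (n(R) = R - 4 = -4 + R)
L(V, m) = -4 + m²/2 (L(V, m) = -3/2 + (m*m - 5)/2 = -3/2 + (m² - 5)/2 = -3/2 + (-5 + m²)/2 = -3/2 + (-5/2 + m²/2) = -4 + m²/2)
K(c) = -7*c²/2 (K(c) = (-4 + (-4 + 3)²/2)*c² = (-4 + (½)*(-1)²)*c² = (-4 + (½)*1)*c² = (-4 + ½)*c² = -7*c²/2)
-28704 - K(l(11)) = -28704 - (-7)*(-8 + 11² - 13*11)²/2 = -28704 - (-7)*(-8 + 121 - 143)²/2 = -28704 - (-7)*(-30)²/2 = -28704 - (-7)*900/2 = -28704 - 1*(-3150) = -28704 + 3150 = -25554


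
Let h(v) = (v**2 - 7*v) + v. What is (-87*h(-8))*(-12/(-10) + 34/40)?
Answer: -99876/5 ≈ -19975.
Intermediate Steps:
h(v) = v**2 - 6*v
(-87*h(-8))*(-12/(-10) + 34/40) = (-(-696)*(-6 - 8))*(-12/(-10) + 34/40) = (-(-696)*(-14))*(-12*(-1/10) + 34*(1/40)) = (-87*112)*(6/5 + 17/20) = -9744*41/20 = -99876/5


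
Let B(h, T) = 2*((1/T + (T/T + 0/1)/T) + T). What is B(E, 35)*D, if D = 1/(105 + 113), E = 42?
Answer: 1227/3815 ≈ 0.32163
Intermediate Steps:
D = 1/218 ≈ 0.0045872
B(h, T) = 2*T + 4/T (B(h, T) = 2*((1/T + (1 + 0*1)/T) + T) = 2*((1/T + (1 + 0)/T) + T) = 2*((1/T + 1/T) + T) = 2*(2/T + T) = 2*(T + 2/T) = 2*T + 4/T)
B(E, 35)*D = (2*35 + 4/35)*(1/218) = (70 + 4*(1/35))*(1/218) = (70 + 4/35)*(1/218) = (2454/35)*(1/218) = 1227/3815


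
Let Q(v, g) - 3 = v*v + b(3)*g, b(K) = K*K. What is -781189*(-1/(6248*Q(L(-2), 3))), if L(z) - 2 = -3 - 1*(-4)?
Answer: 781189/243672 ≈ 3.2059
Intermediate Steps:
L(z) = 3 (L(z) = 2 + (-3 - 1*(-4)) = 2 + (-3 + 4) = 2 + 1 = 3)
b(K) = K²
Q(v, g) = 3 + v² + 9*g (Q(v, g) = 3 + (v*v + 3²*g) = 3 + (v² + 9*g) = 3 + v² + 9*g)
-781189*(-1/(6248*Q(L(-2), 3))) = -781189*(-1/(6248*(3 + 3² + 9*3))) = -781189*(-1/(6248*(3 + 9 + 27))) = -781189/((39*71)*(-88)) = -781189/(2769*(-88)) = -781189/(-243672) = -781189*(-1/243672) = 781189/243672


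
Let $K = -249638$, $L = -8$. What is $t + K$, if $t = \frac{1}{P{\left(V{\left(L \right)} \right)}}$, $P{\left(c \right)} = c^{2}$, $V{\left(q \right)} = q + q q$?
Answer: $- \frac{782864767}{3136} \approx -2.4964 \cdot 10^{5}$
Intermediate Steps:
$V{\left(q \right)} = q + q^{2}$
$t = \frac{1}{3136}$ ($t = \frac{1}{\left(- 8 \left(1 - 8\right)\right)^{2}} = \frac{1}{\left(\left(-8\right) \left(-7\right)\right)^{2}} = \frac{1}{56^{2}} = \frac{1}{3136} \approx 0.00031888$)
$t + K = \frac{1}{3136} - 249638 = - \frac{782864767}{3136}$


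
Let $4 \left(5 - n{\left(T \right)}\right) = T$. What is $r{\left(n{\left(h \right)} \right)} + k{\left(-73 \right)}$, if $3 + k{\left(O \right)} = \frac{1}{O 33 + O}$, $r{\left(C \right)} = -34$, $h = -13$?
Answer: $- \frac{91835}{2482} \approx -37.0$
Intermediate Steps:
$n{\left(T \right)} = 5 - \frac{T}{4}$
$k{\left(O \right)} = -3 + \frac{1}{34 O}$ ($k{\left(O \right)} = -3 + \frac{1}{O 33 + O} = -3 + \frac{1}{33 O + O} = -3 + \frac{1}{34 O}$)
$r{\left(n{\left(h \right)} \right)} + k{\left(-73 \right)} = -34 - \left(3 - \frac{1}{34 \left(-73\right)}\right) = -34 + \left(-3 + \frac{1}{34} \left(- \frac{1}{73}\right)\right) = -34 - \frac{7447}{2482} = - \frac{91835}{2482}$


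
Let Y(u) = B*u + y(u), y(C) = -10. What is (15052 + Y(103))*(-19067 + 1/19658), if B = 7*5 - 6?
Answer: -6757613283465/19658 ≈ -3.4376e+8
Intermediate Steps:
B = 29 (B = 35 - 6 = 29)
Y(u) = -10 + 29*u (Y(u) = 29*u - 10 = -10 + 29*u)
(15052 + Y(103))*(-19067 + 1/19658) = (15052 + (-10 + 29*103))*(-19067 + 1/19658) = (15052 + (-10 + 2987))*(-19067 + 1/19658) = (15052 + 2977)*(-374819085/19658) = 18029*(-374819085/19658) = -6757613283465/19658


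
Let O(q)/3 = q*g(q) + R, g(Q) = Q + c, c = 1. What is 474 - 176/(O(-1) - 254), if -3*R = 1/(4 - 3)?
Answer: 121046/255 ≈ 474.69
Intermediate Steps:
R = -1/3 (R = -1/(3*(4 - 3)) = -1/3/1 = -1/3*1 = -1/3 ≈ -0.33333)
g(Q) = 1 + Q (g(Q) = Q + 1 = 1 + Q)
O(q) = -1 + 3*q*(1 + q) (O(q) = 3*(q*(1 + q) - 1/3) = 3*(-1/3 + q*(1 + q)) = -1 + 3*q*(1 + q))
474 - 176/(O(-1) - 254) = 474 - 176/((-1 + 3*(-1)*(1 - 1)) - 254) = 474 - 176/((-1 + 3*(-1)*0) - 254) = 474 - 176/((-1 + 0) - 254) = 474 - 176/(-1 - 254) = 474 - 176/(-255) = 474 - 1/255*(-176) = 474 + 176/255 = 121046/255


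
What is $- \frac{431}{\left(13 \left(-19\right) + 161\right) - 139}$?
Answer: $\frac{431}{225} \approx 1.9156$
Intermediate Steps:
$- \frac{431}{\left(13 \left(-19\right) + 161\right) - 139} = - \frac{431}{\left(-247 + 161\right) - 139} = - \frac{431}{-86 - 139} = - \frac{431}{-225} = \left(-431\right) \left(- \frac{1}{225}\right) = \frac{431}{225}$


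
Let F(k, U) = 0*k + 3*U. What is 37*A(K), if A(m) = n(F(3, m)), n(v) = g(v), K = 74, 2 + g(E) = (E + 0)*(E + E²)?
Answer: 406642210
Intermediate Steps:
g(E) = -2 + E*(E + E²) (g(E) = -2 + (E + 0)*(E + E²) = -2 + E*(E + E²))
F(k, U) = 3*U (F(k, U) = 0 + 3*U = 3*U)
n(v) = -2 + v² + v³
A(m) = -2 + 9*m² + 27*m³ (A(m) = -2 + (3*m)² + (3*m)³ = -2 + 9*m² + 27*m³)
37*A(K) = 37*(-2 + 9*74² + 27*74³) = 37*(-2 + 9*5476 + 27*405224) = 37*(-2 + 49284 + 10941048) = 37*10990330 = 406642210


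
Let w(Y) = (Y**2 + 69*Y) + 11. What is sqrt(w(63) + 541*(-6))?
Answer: sqrt(5081) ≈ 71.281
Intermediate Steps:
w(Y) = 11 + Y**2 + 69*Y
sqrt(w(63) + 541*(-6)) = sqrt((11 + 63**2 + 69*63) + 541*(-6)) = sqrt((11 + 3969 + 4347) - 3246) = sqrt(8327 - 3246) = sqrt(5081)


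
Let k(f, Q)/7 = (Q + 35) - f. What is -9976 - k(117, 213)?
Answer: -10893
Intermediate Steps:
k(f, Q) = 245 - 7*f + 7*Q (k(f, Q) = 7*((Q + 35) - f) = 7*((35 + Q) - f) = 7*(35 + Q - f) = 245 - 7*f + 7*Q)
-9976 - k(117, 213) = -9976 - (245 - 7*117 + 7*213) = -9976 - (245 - 819 + 1491) = -9976 - 1*917 = -9976 - 917 = -10893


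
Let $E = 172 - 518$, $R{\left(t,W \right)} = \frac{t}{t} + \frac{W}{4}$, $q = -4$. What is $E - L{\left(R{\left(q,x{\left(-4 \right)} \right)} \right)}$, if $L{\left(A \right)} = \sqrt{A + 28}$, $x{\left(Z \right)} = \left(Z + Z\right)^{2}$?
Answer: $-346 - 3 \sqrt{5} \approx -352.71$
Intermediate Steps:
$x{\left(Z \right)} = 4 Z^{2}$ ($x{\left(Z \right)} = \left(2 Z\right)^{2} = 4 Z^{2}$)
$R{\left(t,W \right)} = 1 + \frac{W}{4}$ ($R{\left(t,W \right)} = 1 + W \frac{1}{4} = 1 + \frac{W}{4}$)
$E = -346$
$L{\left(A \right)} = \sqrt{28 + A}$
$E - L{\left(R{\left(q,x{\left(-4 \right)} \right)} \right)} = -346 - \sqrt{28 + \left(1 + \frac{4 \left(-4\right)^{2}}{4}\right)} = -346 - \sqrt{28 + \left(1 + \frac{4 \cdot 16}{4}\right)} = -346 - \sqrt{28 + \left(1 + \frac{1}{4} \cdot 64\right)} = -346 - \sqrt{28 + \left(1 + 16\right)} = -346 - \sqrt{28 + 17} = -346 - \sqrt{45} = -346 - 3 \sqrt{5}$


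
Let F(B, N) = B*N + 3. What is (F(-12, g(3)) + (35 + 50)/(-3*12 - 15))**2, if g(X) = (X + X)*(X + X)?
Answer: 1669264/9 ≈ 1.8547e+5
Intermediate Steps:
g(X) = 4*X**2 (g(X) = (2*X)*(2*X) = 4*X**2)
F(B, N) = 3 + B*N
(F(-12, g(3)) + (35 + 50)/(-3*12 - 15))**2 = ((3 - 48*3**2) + (35 + 50)/(-3*12 - 15))**2 = ((3 - 48*9) + 85/(-36 - 15))**2 = ((3 - 12*36) + 85/(-51))**2 = ((3 - 432) + 85*(-1/51))**2 = (-429 - 5/3)**2 = (-1292/3)**2 = 1669264/9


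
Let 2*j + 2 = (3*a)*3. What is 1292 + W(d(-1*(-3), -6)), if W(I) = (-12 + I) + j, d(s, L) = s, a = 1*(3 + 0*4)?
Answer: 2591/2 ≈ 1295.5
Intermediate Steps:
a = 3 (a = 1*(3 + 0) = 1*3 = 3)
j = 25/2 (j = -1 + ((3*3)*3)/2 = -1 + (9*3)/2 = -1 + (1/2)*27 = -1 + 27/2 = 25/2 ≈ 12.500)
W(I) = 1/2 + I (W(I) = (-12 + I) + 25/2 = 1/2 + I)
1292 + W(d(-1*(-3), -6)) = 1292 + (1/2 - 1*(-3)) = 1292 + (1/2 + 3) = 1292 + 7/2 = 2591/2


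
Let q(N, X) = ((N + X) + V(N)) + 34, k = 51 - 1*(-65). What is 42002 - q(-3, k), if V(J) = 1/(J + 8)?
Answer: 209274/5 ≈ 41855.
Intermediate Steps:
V(J) = 1/(8 + J)
k = 116 (k = 51 + 65 = 116)
q(N, X) = 34 + N + X + 1/(8 + N) (q(N, X) = ((N + X) + 1/(8 + N)) + 34 = (N + X + 1/(8 + N)) + 34 = 34 + N + X + 1/(8 + N))
42002 - q(-3, k) = 42002 - (1 + (8 - 3)*(34 - 3 + 116))/(8 - 3) = 42002 - (1 + 5*147)/5 = 42002 - (1 + 735)/5 = 42002 - 736/5 = 209274/5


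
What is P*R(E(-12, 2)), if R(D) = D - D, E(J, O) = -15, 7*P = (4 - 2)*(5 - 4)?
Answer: 0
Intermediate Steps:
P = 2/7 (P = ((4 - 2)*(5 - 4))/7 = (2*1)/7 = (⅐)*2 = 2/7 ≈ 0.28571)
R(D) = 0
P*R(E(-12, 2)) = (2/7)*0 = 0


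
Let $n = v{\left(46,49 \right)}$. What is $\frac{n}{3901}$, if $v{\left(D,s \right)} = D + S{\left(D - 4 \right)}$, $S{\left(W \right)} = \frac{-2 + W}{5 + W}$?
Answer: $\frac{2202}{183347} \approx 0.01201$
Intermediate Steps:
$S{\left(W \right)} = \frac{-2 + W}{5 + W}$
$v{\left(D,s \right)} = D + \frac{-6 + D}{1 + D}$ ($v{\left(D,s \right)} = D + \frac{-2 + \left(D - 4\right)}{5 + \left(D - 4\right)} = D + \frac{-2 + \left(-4 + D\right)}{5 + \left(-4 + D\right)} = D + \frac{-6 + D}{1 + D}$)
$n = \frac{2202}{47}$ ($n = \frac{-6 + 46 + 46 \left(1 + 46\right)}{1 + 46} = \frac{-6 + 46 + 46 \cdot 47}{47} = \frac{-6 + 46 + 2162}{47} = \frac{1}{47} \cdot 2202 = \frac{2202}{47} \approx 46.851$)
$\frac{n}{3901} = \frac{2202}{47 \cdot 3901} = \frac{2202}{47} \cdot \frac{1}{3901} = \frac{2202}{183347}$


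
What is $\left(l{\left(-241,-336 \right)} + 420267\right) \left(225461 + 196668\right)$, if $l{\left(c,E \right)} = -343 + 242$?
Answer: $177364253414$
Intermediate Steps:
$l{\left(c,E \right)} = -101$
$\left(l{\left(-241,-336 \right)} + 420267\right) \left(225461 + 196668\right) = \left(-101 + 420267\right) \left(225461 + 196668\right) = 420166 \cdot 422129 = 177364253414$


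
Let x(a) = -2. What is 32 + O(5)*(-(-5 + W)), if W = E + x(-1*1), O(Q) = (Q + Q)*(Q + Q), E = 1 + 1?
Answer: 532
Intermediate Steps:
E = 2
O(Q) = 4*Q² (O(Q) = (2*Q)*(2*Q) = 4*Q²)
W = 0 (W = 2 - 2 = 0)
32 + O(5)*(-(-5 + W)) = 32 + (4*5²)*(-(-5 + 0)) = 32 + (4*25)*(-1*(-5)) = 32 + 100*5 = 32 + 500 = 532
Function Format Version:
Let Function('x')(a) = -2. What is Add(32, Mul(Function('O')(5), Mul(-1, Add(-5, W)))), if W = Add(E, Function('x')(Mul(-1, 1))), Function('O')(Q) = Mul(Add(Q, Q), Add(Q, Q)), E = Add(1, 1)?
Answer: 532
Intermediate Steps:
E = 2
Function('O')(Q) = Mul(4, Pow(Q, 2)) (Function('O')(Q) = Mul(Mul(2, Q), Mul(2, Q)) = Mul(4, Pow(Q, 2)))
W = 0 (W = Add(2, -2) = 0)
Add(32, Mul(Function('O')(5), Mul(-1, Add(-5, W)))) = Add(32, Mul(Mul(4, Pow(5, 2)), Mul(-1, Add(-5, 0)))) = Add(32, Mul(Mul(4, 25), Mul(-1, -5))) = Add(32, Mul(100, 5)) = Add(32, 500) = 532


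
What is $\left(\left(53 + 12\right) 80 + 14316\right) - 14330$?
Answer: $5186$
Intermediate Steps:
$\left(\left(53 + 12\right) 80 + 14316\right) - 14330 = \left(65 \cdot 80 + 14316\right) - 14330 = \left(5200 + 14316\right) - 14330 = 19516 - 14330 = 5186$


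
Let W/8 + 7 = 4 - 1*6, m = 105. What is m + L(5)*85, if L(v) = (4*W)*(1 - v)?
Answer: 98025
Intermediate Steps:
W = -72 (W = -56 + 8*(4 - 1*6) = -56 + 8*(4 - 6) = -56 + 8*(-2) = -56 - 16 = -72)
L(v) = -288 + 288*v (L(v) = (4*(-72))*(1 - v) = -288*(1 - v) = -288 + 288*v)
m + L(5)*85 = 105 + (-288 + 288*5)*85 = 105 + (-288 + 1440)*85 = 105 + 1152*85 = 105 + 97920 = 98025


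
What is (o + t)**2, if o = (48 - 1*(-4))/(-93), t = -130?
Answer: 147428164/8649 ≈ 17046.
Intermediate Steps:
o = -52/93 (o = (48 + 4)*(-1/93) = 52*(-1/93) = -52/93 ≈ -0.55914)
(o + t)**2 = (-52/93 - 130)**2 = (-12142/93)**2 = 147428164/8649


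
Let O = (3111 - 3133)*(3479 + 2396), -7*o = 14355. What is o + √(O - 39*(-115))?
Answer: -14355/7 + I*√124765 ≈ -2050.7 + 353.22*I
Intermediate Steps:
o = -14355/7 (o = -⅐*14355 = -14355/7 ≈ -2050.7)
O = -129250 (O = -22*5875 = -129250)
o + √(O - 39*(-115)) = -14355/7 + √(-129250 - 39*(-115)) = -14355/7 + √(-129250 + 4485) = -14355/7 + √(-124765) = -14355/7 + I*√124765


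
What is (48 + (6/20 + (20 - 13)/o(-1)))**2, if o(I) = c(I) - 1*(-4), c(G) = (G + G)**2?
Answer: 3869089/1600 ≈ 2418.2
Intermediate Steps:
c(G) = 4*G**2 (c(G) = (2*G)**2 = 4*G**2)
o(I) = 4 + 4*I**2 (o(I) = 4*I**2 - 1*(-4) = 4*I**2 + 4 = 4 + 4*I**2)
(48 + (6/20 + (20 - 13)/o(-1)))**2 = (48 + (6/20 + (20 - 13)/(4 + 4*(-1)**2)))**2 = (48 + (6*(1/20) + 7/(4 + 4*1)))**2 = (48 + (3/10 + 7/(4 + 4)))**2 = (48 + (3/10 + 7/8))**2 = (48 + 47/40)**2 = (1967/40)**2 = 3869089/1600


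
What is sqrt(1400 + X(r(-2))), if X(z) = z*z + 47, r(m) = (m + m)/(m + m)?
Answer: 2*sqrt(362) ≈ 38.053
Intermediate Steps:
r(m) = 1 (r(m) = (2*m)/((2*m)) = (2*m)*(1/(2*m)) = 1)
X(z) = 47 + z**2 (X(z) = z**2 + 47 = 47 + z**2)
sqrt(1400 + X(r(-2))) = sqrt(1400 + (47 + 1**2)) = sqrt(1400 + (47 + 1)) = sqrt(1400 + 48) = sqrt(1448) = 2*sqrt(362)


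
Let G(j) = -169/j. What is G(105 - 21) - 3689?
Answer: -310045/84 ≈ -3691.0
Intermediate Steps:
G(105 - 21) - 3689 = -169/(105 - 21) - 3689 = -169/84 - 3689 = -310045/84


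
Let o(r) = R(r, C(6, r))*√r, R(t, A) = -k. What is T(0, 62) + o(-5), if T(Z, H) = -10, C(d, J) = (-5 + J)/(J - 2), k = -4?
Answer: -10 + 4*I*√5 ≈ -10.0 + 8.9443*I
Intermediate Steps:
C(d, J) = (-5 + J)/(-2 + J)
R(t, A) = 4 (R(t, A) = -1*(-4) = 4)
o(r) = 4*√r
T(0, 62) + o(-5) = -10 + 4*√(-5) = -10 + 4*(I*√5) = -10 + 4*I*√5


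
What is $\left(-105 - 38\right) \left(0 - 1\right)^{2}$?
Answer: $-143$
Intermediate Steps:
$\left(-105 - 38\right) \left(0 - 1\right)^{2} = - 143 \left(-1\right)^{2} = \left(-143\right) 1 = -143$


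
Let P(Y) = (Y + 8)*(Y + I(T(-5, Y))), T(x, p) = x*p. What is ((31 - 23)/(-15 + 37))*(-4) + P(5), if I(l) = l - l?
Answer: 699/11 ≈ 63.545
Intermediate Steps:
T(x, p) = p*x
I(l) = 0
P(Y) = Y*(8 + Y) (P(Y) = (Y + 8)*(Y + 0) = (8 + Y)*Y = Y*(8 + Y))
((31 - 23)/(-15 + 37))*(-4) + P(5) = ((31 - 23)/(-15 + 37))*(-4) + 5*(8 + 5) = (8/22)*(-4) + 5*13 = (8*(1/22))*(-4) + 65 = (4/11)*(-4) + 65 = -16/11 + 65 = 699/11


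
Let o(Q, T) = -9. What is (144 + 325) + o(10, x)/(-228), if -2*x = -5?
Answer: 35647/76 ≈ 469.04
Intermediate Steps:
x = 5/2 (x = -1/2*(-5) = 5/2 ≈ 2.5000)
(144 + 325) + o(10, x)/(-228) = (144 + 325) - 9/(-228) = 469 - 9*(-1/228) = 469 + 3/76 = 35647/76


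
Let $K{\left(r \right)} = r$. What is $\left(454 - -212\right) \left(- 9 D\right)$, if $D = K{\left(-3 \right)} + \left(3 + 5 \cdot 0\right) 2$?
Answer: $-17982$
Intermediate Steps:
$D = 3$ ($D = -3 + \left(3 + 5 \cdot 0\right) 2 = -3 + \left(3 + 0\right) 2 = -3 + 3 \cdot 2 = -3 + 6 = 3$)
$\left(454 - -212\right) \left(- 9 D\right) = \left(454 - -212\right) \left(\left(-9\right) 3\right) = \left(454 + 212\right) \left(-27\right) = 666 \left(-27\right) = -17982$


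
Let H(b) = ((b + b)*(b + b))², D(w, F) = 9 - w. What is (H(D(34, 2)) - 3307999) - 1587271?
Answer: 1354730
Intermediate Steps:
H(b) = 16*b⁴ (H(b) = ((2*b)*(2*b))² = (4*b²)² = 16*b⁴)
(H(D(34, 2)) - 3307999) - 1587271 = (16*(9 - 1*34)⁴ - 3307999) - 1587271 = (16*(9 - 34)⁴ - 3307999) - 1587271 = (16*(-25)⁴ - 3307999) - 1587271 = (16*390625 - 3307999) - 1587271 = (6250000 - 3307999) - 1587271 = 2942001 - 1587271 = 1354730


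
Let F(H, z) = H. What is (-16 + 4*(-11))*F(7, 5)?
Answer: -420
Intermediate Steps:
(-16 + 4*(-11))*F(7, 5) = (-16 + 4*(-11))*7 = (-16 - 44)*7 = -60*7 = -420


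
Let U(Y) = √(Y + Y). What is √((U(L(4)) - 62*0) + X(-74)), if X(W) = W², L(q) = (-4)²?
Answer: 2*√(1369 + √2) ≈ 74.038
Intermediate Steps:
L(q) = 16
U(Y) = √2*√Y (U(Y) = √(2*Y) = √2*√Y)
√((U(L(4)) - 62*0) + X(-74)) = √((√2*√16 - 62*0) + (-74)²) = √((√2*4 + 0) + 5476) = √((4*√2 + 0) + 5476) = √(4*√2 + 5476) = √(5476 + 4*√2)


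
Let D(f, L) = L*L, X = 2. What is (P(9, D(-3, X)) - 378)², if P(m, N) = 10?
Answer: 135424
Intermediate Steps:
D(f, L) = L²
(P(9, D(-3, X)) - 378)² = (10 - 378)² = (-368)² = 135424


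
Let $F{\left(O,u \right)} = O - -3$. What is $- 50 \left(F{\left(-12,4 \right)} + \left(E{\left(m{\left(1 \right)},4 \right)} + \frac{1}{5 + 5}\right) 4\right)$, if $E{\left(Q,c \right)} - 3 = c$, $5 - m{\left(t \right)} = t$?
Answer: $-970$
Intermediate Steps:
$m{\left(t \right)} = 5 - t$
$F{\left(O,u \right)} = 3 + O$ ($F{\left(O,u \right)} = O + 3 = 3 + O$)
$E{\left(Q,c \right)} = 3 + c$
$- 50 \left(F{\left(-12,4 \right)} + \left(E{\left(m{\left(1 \right)},4 \right)} + \frac{1}{5 + 5}\right) 4\right) = - 50 \left(\left(3 - 12\right) + \left(\left(3 + 4\right) + \frac{1}{5 + 5}\right) 4\right) = - 50 \left(-9 + \left(7 + \frac{1}{10}\right) 4\right) = - 50 \left(-9 + \frac{71}{10} \cdot 4\right) = - 50 \left(-9 + \frac{142}{5}\right) = \left(-50\right) \frac{97}{5} = -970$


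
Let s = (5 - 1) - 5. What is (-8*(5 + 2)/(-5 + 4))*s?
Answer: -56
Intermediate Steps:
s = -1 (s = 4 - 5 = -1)
(-8*(5 + 2)/(-5 + 4))*s = -8*(5 + 2)/(-5 + 4)*(-1) = -56/(-1)*(-1) = -56*(-1)*(-1) = -8*(-7)*(-1) = 56*(-1) = -56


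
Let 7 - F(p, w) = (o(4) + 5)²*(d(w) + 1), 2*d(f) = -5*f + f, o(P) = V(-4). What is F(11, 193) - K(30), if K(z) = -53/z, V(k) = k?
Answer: 11813/30 ≈ 393.77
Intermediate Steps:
o(P) = -4
d(f) = -2*f (d(f) = (-5*f + f)/2 = (-4*f)/2 = -2*f)
F(p, w) = 6 + 2*w (F(p, w) = 7 - (-4 + 5)²*(-2*w + 1) = 7 - 1²*(1 - 2*w) = 7 - (1 - 2*w) = 7 + (-1 + 2*w) = 6 + 2*w)
F(11, 193) - K(30) = (6 + 2*193) - (-53)/30 = (6 + 386) - (-53)/30 = 392 - 1*(-53/30) = 392 + 53/30 = 11813/30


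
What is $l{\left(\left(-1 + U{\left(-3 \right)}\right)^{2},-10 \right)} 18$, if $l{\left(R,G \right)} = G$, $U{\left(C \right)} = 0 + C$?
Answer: $-180$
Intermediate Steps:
$U{\left(C \right)} = C$
$l{\left(\left(-1 + U{\left(-3 \right)}\right)^{2},-10 \right)} 18 = \left(-10\right) 18 = -180$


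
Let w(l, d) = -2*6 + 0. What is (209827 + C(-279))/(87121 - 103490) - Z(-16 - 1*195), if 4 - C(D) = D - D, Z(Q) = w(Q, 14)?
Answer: -13403/16369 ≈ -0.81880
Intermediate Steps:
w(l, d) = -12 (w(l, d) = -12 + 0 = -12)
Z(Q) = -12
C(D) = 4 (C(D) = 4 - (D - D) = 4 - 1*0 = 4 + 0 = 4)
(209827 + C(-279))/(87121 - 103490) - Z(-16 - 1*195) = (209827 + 4)/(87121 - 103490) - 1*(-12) = 209831/(-16369) + 12 = 209831*(-1/16369) + 12 = -209831/16369 + 12 = -13403/16369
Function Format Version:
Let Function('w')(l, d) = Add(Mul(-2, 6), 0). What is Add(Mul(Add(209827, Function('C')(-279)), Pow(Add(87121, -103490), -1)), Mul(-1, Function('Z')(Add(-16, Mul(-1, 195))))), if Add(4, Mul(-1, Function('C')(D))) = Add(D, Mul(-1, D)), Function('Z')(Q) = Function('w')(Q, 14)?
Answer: Rational(-13403, 16369) ≈ -0.81880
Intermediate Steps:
Function('w')(l, d) = -12 (Function('w')(l, d) = Add(-12, 0) = -12)
Function('Z')(Q) = -12
Function('C')(D) = 4 (Function('C')(D) = Add(4, Mul(-1, Add(D, Mul(-1, D)))) = Add(4, Mul(-1, 0)) = Add(4, 0) = 4)
Add(Mul(Add(209827, Function('C')(-279)), Pow(Add(87121, -103490), -1)), Mul(-1, Function('Z')(Add(-16, Mul(-1, 195))))) = Add(Mul(Add(209827, 4), Pow(Add(87121, -103490), -1)), Mul(-1, -12)) = Add(Mul(209831, Pow(-16369, -1)), 12) = Add(Mul(209831, Rational(-1, 16369)), 12) = Add(Rational(-209831, 16369), 12) = Rational(-13403, 16369)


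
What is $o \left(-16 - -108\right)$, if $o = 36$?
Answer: $3312$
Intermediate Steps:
$o \left(-16 - -108\right) = 36 \left(-16 - -108\right) = 36 \left(-16 + 108\right) = 36 \cdot 92 = 3312$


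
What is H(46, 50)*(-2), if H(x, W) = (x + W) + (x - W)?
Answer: -184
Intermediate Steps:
H(x, W) = 2*x (H(x, W) = (W + x) + (x - W) = 2*x)
H(46, 50)*(-2) = (2*46)*(-2) = 92*(-2) = -184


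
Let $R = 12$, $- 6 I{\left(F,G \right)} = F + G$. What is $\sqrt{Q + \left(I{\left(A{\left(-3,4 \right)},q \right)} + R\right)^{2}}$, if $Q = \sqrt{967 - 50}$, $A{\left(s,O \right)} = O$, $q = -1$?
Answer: $\frac{\sqrt{529 + 4 \sqrt{917}}}{2} \approx 12.749$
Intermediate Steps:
$I{\left(F,G \right)} = - \frac{F}{6} - \frac{G}{6}$ ($I{\left(F,G \right)} = - \frac{F + G}{6} = - \frac{F}{6} - \frac{G}{6}$)
$Q = \sqrt{917} \approx 30.282$
$\sqrt{Q + \left(I{\left(A{\left(-3,4 \right)},q \right)} + R\right)^{2}} = \sqrt{\sqrt{917} + \left(\left(\left(- \frac{1}{6}\right) 4 - - \frac{1}{6}\right) + 12\right)^{2}} = \sqrt{\sqrt{917} + \left(\left(- \frac{2}{3} + \frac{1}{6}\right) + 12\right)^{2}} = \sqrt{\sqrt{917} + \left(- \frac{1}{2} + 12\right)^{2}} = \sqrt{\sqrt{917} + \left(\frac{23}{2}\right)^{2}} = \sqrt{\sqrt{917} + \frac{529}{4}} = \sqrt{\frac{529}{4} + \sqrt{917}}$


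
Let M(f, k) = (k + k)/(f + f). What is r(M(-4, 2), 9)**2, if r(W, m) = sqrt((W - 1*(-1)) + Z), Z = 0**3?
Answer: 1/2 ≈ 0.50000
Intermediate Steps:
Z = 0
M(f, k) = k/f (M(f, k) = (2*k)/((2*f)) = (2*k)*(1/(2*f)) = k/f)
r(W, m) = sqrt(1 + W) (r(W, m) = sqrt((W - 1*(-1)) + 0) = sqrt((W + 1) + 0) = sqrt((1 + W) + 0) = sqrt(1 + W))
r(M(-4, 2), 9)**2 = (sqrt(1 + 2/(-4)))**2 = (sqrt(1 + 2*(-1/4)))**2 = (sqrt(1 - 1/2))**2 = (sqrt(1/2))**2 = (sqrt(2)/2)**2 = 1/2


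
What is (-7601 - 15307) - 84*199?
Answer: -39624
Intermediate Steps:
(-7601 - 15307) - 84*199 = -22908 - 16716 = -39624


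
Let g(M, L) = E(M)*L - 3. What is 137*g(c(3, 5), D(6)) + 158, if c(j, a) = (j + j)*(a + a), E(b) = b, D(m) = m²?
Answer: 295667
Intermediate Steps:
c(j, a) = 4*a*j (c(j, a) = (2*j)*(2*a) = 4*a*j)
g(M, L) = -3 + L*M (g(M, L) = M*L - 3 = L*M - 3 = -3 + L*M)
137*g(c(3, 5), D(6)) + 158 = 137*(-3 + 6²*(4*5*3)) + 158 = 137*(-3 + 36*60) + 158 = 137*(-3 + 2160) + 158 = 137*2157 + 158 = 295509 + 158 = 295667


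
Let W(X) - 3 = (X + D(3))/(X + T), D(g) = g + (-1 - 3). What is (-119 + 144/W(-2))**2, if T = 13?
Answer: 109561/25 ≈ 4382.4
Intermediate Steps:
D(g) = -4 + g (D(g) = g - 4 = -4 + g)
W(X) = 3 + (-1 + X)/(13 + X) (W(X) = 3 + (X + (-4 + 3))/(X + 13) = 3 + (X - 1)/(13 + X) = 3 + (-1 + X)/(13 + X))
(-119 + 144/W(-2))**2 = (-119 + 144/((2*(19 + 2*(-2))/(13 - 2))))**2 = (-119 + 144/((2*(19 - 4)/11)))**2 = (-119 + 144/((2*(1/11)*15)))**2 = (-119 + 144/(30/11))**2 = (-119 + 144*(11/30))**2 = (-119 + 264/5)**2 = (-331/5)**2 = 109561/25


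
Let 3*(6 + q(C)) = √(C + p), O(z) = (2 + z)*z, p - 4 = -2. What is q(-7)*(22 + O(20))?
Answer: -2772 + 154*I*√5 ≈ -2772.0 + 344.35*I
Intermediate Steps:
p = 2 (p = 4 - 2 = 2)
O(z) = z*(2 + z)
q(C) = -6 + √(2 + C)/3 (q(C) = -6 + √(C + 2)/3 = -6 + √(2 + C)/3)
q(-7)*(22 + O(20)) = (-6 + √(2 - 7)/3)*(22 + 20*(2 + 20)) = (-6 + √(-5)/3)*(22 + 20*22) = (-6 + (I*√5)/3)*(22 + 440) = (-6 + I*√5/3)*462 = -2772 + 154*I*√5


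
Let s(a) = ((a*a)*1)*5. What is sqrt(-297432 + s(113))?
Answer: I*sqrt(233587) ≈ 483.31*I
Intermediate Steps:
s(a) = 5*a**2 (s(a) = (a**2*1)*5 = a**2*5 = 5*a**2)
sqrt(-297432 + s(113)) = sqrt(-297432 + 5*113**2) = sqrt(-297432 + 5*12769) = sqrt(-297432 + 63845) = sqrt(-233587) = I*sqrt(233587)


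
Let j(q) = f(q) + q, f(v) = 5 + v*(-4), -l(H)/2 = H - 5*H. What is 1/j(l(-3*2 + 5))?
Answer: 1/29 ≈ 0.034483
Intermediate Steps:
l(H) = 8*H (l(H) = -2*(H - 5*H) = -(-8)*H = 8*H)
f(v) = 5 - 4*v
j(q) = 5 - 3*q (j(q) = (5 - 4*q) + q = 5 - 3*q)
1/j(l(-3*2 + 5)) = 1/(5 - 24*(-3*2 + 5)) = 1/(5 - 24*(-6 + 5)) = 1/(5 - 24*(-1)) = 1/(5 - 3*(-8)) = 1/(5 + 24) = 1/29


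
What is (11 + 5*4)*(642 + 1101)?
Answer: 54033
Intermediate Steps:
(11 + 5*4)*(642 + 1101) = (11 + 20)*1743 = 31*1743 = 54033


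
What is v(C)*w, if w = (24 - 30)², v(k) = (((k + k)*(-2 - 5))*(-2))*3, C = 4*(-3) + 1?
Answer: -33264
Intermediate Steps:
C = -11 (C = -12 + 1 = -11)
v(k) = 84*k (v(k) = (((2*k)*(-7))*(-2))*3 = (-14*k*(-2))*3 = (28*k)*3 = 84*k)
w = 36 (w = (-6)² = 36)
v(C)*w = (84*(-11))*36 = -924*36 = -33264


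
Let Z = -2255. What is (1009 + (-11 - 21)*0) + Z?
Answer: -1246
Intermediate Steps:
(1009 + (-11 - 21)*0) + Z = (1009 + (-11 - 21)*0) - 2255 = (1009 - 32*0) - 2255 = (1009 + 0) - 2255 = 1009 - 2255 = -1246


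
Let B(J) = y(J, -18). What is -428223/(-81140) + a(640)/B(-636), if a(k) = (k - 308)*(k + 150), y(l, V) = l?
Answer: -5252262343/12901260 ≈ -407.11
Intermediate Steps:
a(k) = (-308 + k)*(150 + k)
B(J) = J
-428223/(-81140) + a(640)/B(-636) = -428223/(-81140) + (-46200 + 640² - 158*640)/(-636) = -428223*(-1/81140) + (-46200 + 409600 - 101120)*(-1/636) = 428223/81140 + 262280*(-1/636) = 428223/81140 - 65570/159 = -5252262343/12901260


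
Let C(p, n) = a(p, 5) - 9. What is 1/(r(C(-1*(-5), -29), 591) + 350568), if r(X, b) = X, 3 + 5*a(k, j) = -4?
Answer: 5/1752788 ≈ 2.8526e-6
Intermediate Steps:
a(k, j) = -7/5 (a(k, j) = -3/5 + (1/5)*(-4) = -3/5 - 4/5 = -7/5)
C(p, n) = -52/5 (C(p, n) = -7/5 - 9 = -52/5)
1/(r(C(-1*(-5), -29), 591) + 350568) = 1/(-52/5 + 350568) = 1/(1752788/5) = 5/1752788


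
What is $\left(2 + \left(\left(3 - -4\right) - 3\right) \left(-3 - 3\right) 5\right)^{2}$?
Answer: $13924$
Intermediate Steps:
$\left(2 + \left(\left(3 - -4\right) - 3\right) \left(-3 - 3\right) 5\right)^{2} = \left(2 + \left(\left(3 + 4\right) - 3\right) \left(\left(-6\right) 5\right)\right)^{2} = \left(2 + \left(7 - 3\right) \left(-30\right)\right)^{2} = \left(2 + 4 \left(-30\right)\right)^{2} = \left(2 - 120\right)^{2} = \left(-118\right)^{2} = 13924$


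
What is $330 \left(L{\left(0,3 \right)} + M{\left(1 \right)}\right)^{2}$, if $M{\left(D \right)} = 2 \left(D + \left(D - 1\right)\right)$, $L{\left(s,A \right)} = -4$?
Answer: $1320$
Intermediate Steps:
$M{\left(D \right)} = -2 + 4 D$ ($M{\left(D \right)} = 2 \left(D + \left(-1 + D\right)\right) = 2 \left(-1 + 2 D\right) = -2 + 4 D$)
$330 \left(L{\left(0,3 \right)} + M{\left(1 \right)}\right)^{2} = 330 \left(-4 + \left(-2 + 4 \cdot 1\right)\right)^{2} = 330 \left(-4 + \left(-2 + 4\right)\right)^{2} = 330 \left(-4 + 2\right)^{2} = 330 \left(-2\right)^{2} = 330 \cdot 4 = 1320$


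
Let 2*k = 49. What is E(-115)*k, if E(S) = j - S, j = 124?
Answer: 11711/2 ≈ 5855.5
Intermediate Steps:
k = 49/2 (k = (1/2)*49 = 49/2 ≈ 24.500)
E(S) = 124 - S
E(-115)*k = (124 - 1*(-115))*(49/2) = (124 + 115)*(49/2) = 239*(49/2) = 11711/2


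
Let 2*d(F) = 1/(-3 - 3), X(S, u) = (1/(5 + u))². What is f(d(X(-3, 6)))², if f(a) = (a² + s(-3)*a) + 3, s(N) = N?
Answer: 219961/20736 ≈ 10.608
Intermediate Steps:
X(S, u) = (5 + u)⁻²
d(F) = -1/12 (d(F) = 1/(2*(-3 - 3)) = (½)/(-6) = (½)*(-⅙) = -1/12)
f(a) = 3 + a² - 3*a (f(a) = (a² - 3*a) + 3 = 3 + a² - 3*a)
f(d(X(-3, 6)))² = (3 + (-1/12)² - 3*(-1/12))² = (3 + 1/144 + ¼)² = (469/144)² = 219961/20736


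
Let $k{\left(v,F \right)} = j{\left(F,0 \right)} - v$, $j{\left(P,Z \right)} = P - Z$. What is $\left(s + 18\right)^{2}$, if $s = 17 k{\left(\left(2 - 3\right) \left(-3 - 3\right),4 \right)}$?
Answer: $256$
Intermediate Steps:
$k{\left(v,F \right)} = F - v$ ($k{\left(v,F \right)} = \left(F - 0\right) - v = \left(F + 0\right) - v = F - v$)
$s = -34$ ($s = 17 \left(4 - \left(2 - 3\right) \left(-3 - 3\right)\right) = 17 \left(4 - \left(-1\right) \left(-6\right)\right) = 17 \left(4 - 6\right) = 17 \left(-2\right) = -34$)
$\left(s + 18\right)^{2} = \left(-34 + 18\right)^{2} = \left(-16\right)^{2} = 256$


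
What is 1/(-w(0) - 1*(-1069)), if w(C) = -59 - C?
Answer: 1/1128 ≈ 0.00088653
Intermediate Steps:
1/(-w(0) - 1*(-1069)) = 1/(-(-59 - 1*0) - 1*(-1069)) = 1/(-(-59 + 0) + 1069) = 1/(-1*(-59) + 1069) = 1/(59 + 1069) = 1/1128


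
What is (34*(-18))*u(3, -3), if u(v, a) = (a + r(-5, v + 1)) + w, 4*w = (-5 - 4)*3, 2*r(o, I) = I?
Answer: 4743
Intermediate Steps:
r(o, I) = I/2
w = -27/4 (w = ((-5 - 4)*3)/4 = (-9*3)/4 = (1/4)*(-27) = -27/4 ≈ -6.7500)
u(v, a) = -25/4 + a + v/2 (u(v, a) = (a + (v + 1)/2) - 27/4 = (a + (1 + v)/2) - 27/4 = (a + (1/2 + v/2)) - 27/4 = (1/2 + a + v/2) - 27/4 = -25/4 + a + v/2)
(34*(-18))*u(3, -3) = (34*(-18))*(-25/4 - 3 + (1/2)*3) = -612*(-25/4 - 3 + 3/2) = -612*(-31/4) = 4743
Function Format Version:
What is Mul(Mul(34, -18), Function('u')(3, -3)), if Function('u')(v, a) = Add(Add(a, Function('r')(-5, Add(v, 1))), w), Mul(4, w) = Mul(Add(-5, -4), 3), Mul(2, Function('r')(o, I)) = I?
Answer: 4743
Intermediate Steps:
Function('r')(o, I) = Mul(Rational(1, 2), I)
w = Rational(-27, 4) (w = Mul(Rational(1, 4), Mul(Add(-5, -4), 3)) = Mul(Rational(1, 4), Mul(-9, 3)) = Mul(Rational(1, 4), -27) = Rational(-27, 4) ≈ -6.7500)
Function('u')(v, a) = Add(Rational(-25, 4), a, Mul(Rational(1, 2), v)) (Function('u')(v, a) = Add(Add(a, Mul(Rational(1, 2), Add(v, 1))), Rational(-27, 4)) = Add(Add(a, Mul(Rational(1, 2), Add(1, v))), Rational(-27, 4)) = Add(Add(a, Add(Rational(1, 2), Mul(Rational(1, 2), v))), Rational(-27, 4)) = Add(Add(Rational(1, 2), a, Mul(Rational(1, 2), v)), Rational(-27, 4)) = Add(Rational(-25, 4), a, Mul(Rational(1, 2), v)))
Mul(Mul(34, -18), Function('u')(3, -3)) = Mul(Mul(34, -18), Add(Rational(-25, 4), -3, Mul(Rational(1, 2), 3))) = Mul(-612, Add(Rational(-25, 4), -3, Rational(3, 2))) = Mul(-612, Rational(-31, 4)) = 4743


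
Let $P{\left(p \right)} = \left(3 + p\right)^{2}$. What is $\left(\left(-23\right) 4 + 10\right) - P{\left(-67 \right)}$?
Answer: $-4178$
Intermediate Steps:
$\left(\left(-23\right) 4 + 10\right) - P{\left(-67 \right)} = \left(\left(-23\right) 4 + 10\right) - \left(3 - 67\right)^{2} = \left(-92 + 10\right) - \left(-64\right)^{2} = -82 - 4096 = -4178$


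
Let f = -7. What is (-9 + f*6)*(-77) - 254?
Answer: 3673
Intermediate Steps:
(-9 + f*6)*(-77) - 254 = (-9 - 7*6)*(-77) - 254 = (-9 - 42)*(-77) - 254 = -51*(-77) - 254 = 3927 - 254 = 3673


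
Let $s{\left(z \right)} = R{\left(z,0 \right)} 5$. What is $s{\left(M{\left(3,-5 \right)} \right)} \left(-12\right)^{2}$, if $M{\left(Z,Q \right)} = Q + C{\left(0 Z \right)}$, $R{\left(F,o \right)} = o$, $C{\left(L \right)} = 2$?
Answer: $0$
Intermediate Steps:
$M{\left(Z,Q \right)} = 2 + Q$ ($M{\left(Z,Q \right)} = Q + 2 = 2 + Q$)
$s{\left(z \right)} = 0$ ($s{\left(z \right)} = 0 \cdot 5 = 0$)
$s{\left(M{\left(3,-5 \right)} \right)} \left(-12\right)^{2} = 0 \left(-12\right)^{2} = 0 \cdot 144 = 0$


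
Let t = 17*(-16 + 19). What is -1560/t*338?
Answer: -175760/17 ≈ -10339.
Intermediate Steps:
t = 51 (t = 17*3 = 51)
-1560/t*338 = -1560/51*338 = -1560*1/51*338 = -520/17*338 = -175760/17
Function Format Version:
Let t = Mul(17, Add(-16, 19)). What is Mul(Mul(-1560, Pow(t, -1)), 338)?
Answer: Rational(-175760, 17) ≈ -10339.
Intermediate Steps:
t = 51 (t = Mul(17, 3) = 51)
Mul(Mul(-1560, Pow(t, -1)), 338) = Mul(Mul(-1560, Pow(51, -1)), 338) = Mul(Mul(-1560, Rational(1, 51)), 338) = Mul(Rational(-520, 17), 338) = Rational(-175760, 17)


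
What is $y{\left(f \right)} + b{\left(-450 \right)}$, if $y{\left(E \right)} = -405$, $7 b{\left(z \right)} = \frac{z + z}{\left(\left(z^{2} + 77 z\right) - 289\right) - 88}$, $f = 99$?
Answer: $- \frac{474786855}{1172311} \approx -405.0$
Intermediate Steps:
$b{\left(z \right)} = \frac{2 z}{7 \left(-377 + z^{2} + 77 z\right)}$ ($b{\left(z \right)} = \frac{\left(z + z\right) \frac{1}{\left(\left(z^{2} + 77 z\right) - 289\right) - 88}}{7} = \frac{2 z \frac{1}{\left(-289 + z^{2} + 77 z\right) - 88}}{7} = \frac{2 z \frac{1}{-377 + z^{2} + 77 z}}{7} = \frac{2 z}{7 \left(-377 + z^{2} + 77 z\right)}$)
$y{\left(f \right)} + b{\left(-450 \right)} = -405 + \frac{2}{7} \left(-450\right) \frac{1}{-377 + \left(-450\right)^{2} + 77 \left(-450\right)} = -405 + \frac{2}{7} \left(-450\right) \frac{1}{-377 + 202500 - 34650} = -405 + \frac{2}{7} \left(-450\right) \frac{1}{167473} = -405 - \frac{900}{1172311} = - \frac{474786855}{1172311}$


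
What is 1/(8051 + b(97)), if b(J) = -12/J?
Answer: 97/780935 ≈ 0.00012421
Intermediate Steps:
1/(8051 + b(97)) = 1/(8051 - 12/97) = 1/(780935/97) = 97/780935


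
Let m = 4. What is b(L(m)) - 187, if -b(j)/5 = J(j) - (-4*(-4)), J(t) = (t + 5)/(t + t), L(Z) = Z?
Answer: -901/8 ≈ -112.63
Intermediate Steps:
J(t) = (5 + t)/(2*t) (J(t) = (5 + t)/((2*t)) = (5 + t)*(1/(2*t)) = (5 + t)/(2*t))
b(j) = 80 - 5*(5 + j)/(2*j) (b(j) = -5*((5 + j)/(2*j) - (-4*(-4))) = -5*((5 + j)/(2*j) - 16) = -5*(-16 + (5 + j)/(2*j)) = 80 - 5*(5 + j)/(2*j))
b(L(m)) - 187 = (5/2)*(-5 + 31*4)/4 - 187 = (5/2)*(¼)*(-5 + 124) - 187 = (5/2)*(¼)*119 - 187 = 595/8 - 187 = -901/8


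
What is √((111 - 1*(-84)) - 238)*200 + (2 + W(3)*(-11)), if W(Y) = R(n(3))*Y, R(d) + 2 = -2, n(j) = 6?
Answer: 134 + 200*I*√43 ≈ 134.0 + 1311.5*I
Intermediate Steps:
R(d) = -4 (R(d) = -2 - 2 = -4)
W(Y) = -4*Y
√((111 - 1*(-84)) - 238)*200 + (2 + W(3)*(-11)) = √((111 - 1*(-84)) - 238)*200 + (2 - 4*3*(-11)) = √((111 + 84) - 238)*200 + (2 - 12*(-11)) = √(195 - 238)*200 + (2 + 132) = √(-43)*200 + 134 = (I*√43)*200 + 134 = 200*I*√43 + 134 = 134 + 200*I*√43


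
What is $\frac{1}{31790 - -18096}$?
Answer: $\frac{1}{49886} \approx 2.0046 \cdot 10^{-5}$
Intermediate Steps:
$\frac{1}{31790 - -18096} = \frac{1}{31790 + 18096} = \frac{1}{49886}$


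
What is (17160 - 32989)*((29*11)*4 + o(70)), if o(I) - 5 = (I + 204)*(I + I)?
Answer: -627477389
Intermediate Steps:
o(I) = 5 + 2*I*(204 + I) (o(I) = 5 + (I + 204)*(I + I) = 5 + (204 + I)*(2*I) = 5 + 2*I*(204 + I))
(17160 - 32989)*((29*11)*4 + o(70)) = (17160 - 32989)*((29*11)*4 + (5 + 2*70² + 408*70)) = -15829*(319*4 + (5 + 2*4900 + 28560)) = -15829*(1276 + (5 + 9800 + 28560)) = -15829*(1276 + 38365) = -15829*39641 = -627477389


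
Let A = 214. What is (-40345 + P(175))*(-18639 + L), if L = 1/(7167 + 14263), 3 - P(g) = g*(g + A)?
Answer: 43305410933673/21430 ≈ 2.0208e+9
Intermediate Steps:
P(g) = 3 - g*(214 + g) (P(g) = 3 - g*(g + 214) = 3 - g*(214 + g))
L = 1/21430 ≈ 4.6664e-5
(-40345 + P(175))*(-18639 + L) = (-40345 + (3 - 1*175² - 214*175))*(-18639 + 1/21430) = (-40345 + (3 - 1*30625 - 37450))*(-399433769/21430) = (-40345 + (3 - 30625 - 37450))*(-399433769/21430) = (-40345 - 68072)*(-399433769/21430) = -108417*(-399433769/21430) = 43305410933673/21430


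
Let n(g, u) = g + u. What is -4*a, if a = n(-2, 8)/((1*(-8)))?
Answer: 3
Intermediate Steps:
a = -¾ (a = (-2 + 8)/((1*(-8))) = 6/(-8) = 6*(-⅛) = -¾ ≈ -0.75000)
-4*a = -4*(-¾) = 3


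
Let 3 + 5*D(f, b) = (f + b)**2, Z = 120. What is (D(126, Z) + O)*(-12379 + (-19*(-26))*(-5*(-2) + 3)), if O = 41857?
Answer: -1607186686/5 ≈ -3.2144e+8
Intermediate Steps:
D(f, b) = -3/5 + (b + f)**2/5 (D(f, b) = -3/5 + (f + b)**2/5 = -3/5 + (b + f)**2/5)
(D(126, Z) + O)*(-12379 + (-19*(-26))*(-5*(-2) + 3)) = ((-3/5 + (120 + 126)**2/5) + 41857)*(-12379 + (-19*(-26))*(-5*(-2) + 3)) = ((-3/5 + (1/5)*246**2) + 41857)*(-12379 + 494*(10 + 3)) = ((-3/5 + (1/5)*60516) + 41857)*(-12379 + 494*13) = ((-3/5 + 60516/5) + 41857)*(-12379 + 6422) = (60513/5 + 41857)*(-5957) = (269798/5)*(-5957) = -1607186686/5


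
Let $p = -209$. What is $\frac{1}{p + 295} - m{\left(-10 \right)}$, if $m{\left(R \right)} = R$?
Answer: $\frac{861}{86} \approx 10.012$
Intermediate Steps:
$\frac{1}{p + 295} - m{\left(-10 \right)} = \frac{1}{-209 + 295} - -10 = \frac{1}{86} + 10 = \frac{861}{86}$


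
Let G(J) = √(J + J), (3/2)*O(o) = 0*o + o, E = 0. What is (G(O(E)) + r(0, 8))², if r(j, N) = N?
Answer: 64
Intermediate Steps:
O(o) = 2*o/3 (O(o) = 2*(0*o + o)/3 = 2*(0 + o)/3 = 2*o/3)
G(J) = √2*√J (G(J) = √(2*J) = √2*√J)
(G(O(E)) + r(0, 8))² = (√2*√((⅔)*0) + 8)² = (√2*√0 + 8)² = (√2*0 + 8)² = (0 + 8)² = 8² = 64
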